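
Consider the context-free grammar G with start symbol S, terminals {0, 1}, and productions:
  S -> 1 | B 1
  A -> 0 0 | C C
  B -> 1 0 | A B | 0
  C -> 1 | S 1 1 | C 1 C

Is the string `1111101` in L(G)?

yes

S ⇒ B1 ⇒ AB1 ⇒ CCB1 ⇒ 1CB1 ⇒ 11B1 ⇒ 11AB1 ⇒ 11CCB1 ⇒ 111CB1 ⇒ 1111B1 ⇒ 1111101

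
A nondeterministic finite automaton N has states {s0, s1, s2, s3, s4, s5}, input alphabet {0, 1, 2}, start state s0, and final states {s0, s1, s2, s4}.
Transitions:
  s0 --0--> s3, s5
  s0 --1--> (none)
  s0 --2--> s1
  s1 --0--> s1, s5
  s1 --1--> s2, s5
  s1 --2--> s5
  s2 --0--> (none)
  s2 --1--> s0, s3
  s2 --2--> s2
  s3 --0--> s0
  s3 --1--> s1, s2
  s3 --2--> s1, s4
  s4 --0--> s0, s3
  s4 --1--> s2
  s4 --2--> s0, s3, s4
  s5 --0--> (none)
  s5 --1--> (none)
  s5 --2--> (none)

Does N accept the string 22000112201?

rejected

Start: {s0}
read 2: {s1}
read 2: {s5}
read 0: {}
The reachable set is empty and stays empty for the remaining 8 symbols.
Reachable ∩ accepting = {} — empty.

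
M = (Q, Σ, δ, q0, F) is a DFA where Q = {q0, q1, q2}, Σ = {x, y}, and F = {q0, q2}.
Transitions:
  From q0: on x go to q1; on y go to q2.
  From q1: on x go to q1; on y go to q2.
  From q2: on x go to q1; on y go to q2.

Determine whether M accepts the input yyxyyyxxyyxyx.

q0 --y--> q2
q2 --y--> q2
q2 --x--> q1
q1 --y--> q2
q2 --y--> q2
q2 --y--> q2
q2 --x--> q1
q1 --x--> q1
q1 --y--> q2
q2 --y--> q2
q2 --x--> q1
q1 --y--> q2
q2 --x--> q1
End in state q1, which is not an accepting state.

rejected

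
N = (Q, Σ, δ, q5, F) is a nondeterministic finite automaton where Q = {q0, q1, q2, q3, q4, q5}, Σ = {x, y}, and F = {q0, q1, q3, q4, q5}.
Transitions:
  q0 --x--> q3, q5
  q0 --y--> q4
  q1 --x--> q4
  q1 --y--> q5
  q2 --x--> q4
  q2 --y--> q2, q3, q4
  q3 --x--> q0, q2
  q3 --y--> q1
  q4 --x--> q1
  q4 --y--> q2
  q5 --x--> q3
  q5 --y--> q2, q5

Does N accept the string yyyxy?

accepted

Start: {q5}
read y: {q2, q5}
read y: {q2, q3, q4, q5}
read y: {q1, q2, q3, q4, q5}
read x: {q0, q1, q2, q3, q4}
read y: {q1, q2, q3, q4, q5}
Reachable ∩ accepting = {q1, q3, q4, q5} — nonempty.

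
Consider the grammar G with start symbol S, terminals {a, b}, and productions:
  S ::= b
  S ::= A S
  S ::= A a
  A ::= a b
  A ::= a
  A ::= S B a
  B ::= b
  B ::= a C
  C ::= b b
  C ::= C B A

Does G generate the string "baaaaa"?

no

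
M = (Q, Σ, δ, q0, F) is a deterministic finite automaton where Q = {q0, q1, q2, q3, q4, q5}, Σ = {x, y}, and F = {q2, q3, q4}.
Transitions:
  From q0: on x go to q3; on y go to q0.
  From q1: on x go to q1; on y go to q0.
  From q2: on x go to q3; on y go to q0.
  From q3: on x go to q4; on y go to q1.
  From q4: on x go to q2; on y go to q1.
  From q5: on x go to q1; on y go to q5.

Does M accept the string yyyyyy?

q0 --y--> q0
q0 --y--> q0
q0 --y--> q0
q0 --y--> q0
q0 --y--> q0
q0 --y--> q0
End in state q0, which is not an accepting state.

rejected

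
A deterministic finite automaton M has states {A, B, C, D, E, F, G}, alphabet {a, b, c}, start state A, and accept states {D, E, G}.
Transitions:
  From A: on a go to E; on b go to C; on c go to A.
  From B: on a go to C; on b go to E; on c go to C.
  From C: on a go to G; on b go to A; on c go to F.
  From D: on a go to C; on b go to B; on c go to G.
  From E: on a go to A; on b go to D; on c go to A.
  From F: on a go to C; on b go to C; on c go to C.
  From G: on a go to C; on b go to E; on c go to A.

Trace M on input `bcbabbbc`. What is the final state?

A --b--> C
C --c--> F
F --b--> C
C --a--> G
G --b--> E
E --b--> D
D --b--> B
B --c--> C

C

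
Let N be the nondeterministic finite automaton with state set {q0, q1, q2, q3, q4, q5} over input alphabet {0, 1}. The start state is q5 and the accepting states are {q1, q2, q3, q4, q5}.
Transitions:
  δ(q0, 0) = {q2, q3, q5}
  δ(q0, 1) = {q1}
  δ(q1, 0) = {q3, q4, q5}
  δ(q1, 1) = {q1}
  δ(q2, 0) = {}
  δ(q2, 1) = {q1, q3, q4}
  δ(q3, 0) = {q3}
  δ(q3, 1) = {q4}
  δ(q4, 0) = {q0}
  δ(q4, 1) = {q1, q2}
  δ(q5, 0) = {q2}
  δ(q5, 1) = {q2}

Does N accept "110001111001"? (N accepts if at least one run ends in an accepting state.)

accepted

Start: {q5}
read 1: {q2}
read 1: {q1, q3, q4}
read 0: {q0, q3, q4, q5}
read 0: {q0, q2, q3, q5}
read 0: {q2, q3, q5}
read 1: {q1, q2, q3, q4}
read 1: {q1, q2, q3, q4}
read 1: {q1, q2, q3, q4}
read 1: {q1, q2, q3, q4}
read 0: {q0, q3, q4, q5}
read 0: {q0, q2, q3, q5}
read 1: {q1, q2, q3, q4}
Reachable ∩ accepting = {q1, q2, q3, q4} — nonempty.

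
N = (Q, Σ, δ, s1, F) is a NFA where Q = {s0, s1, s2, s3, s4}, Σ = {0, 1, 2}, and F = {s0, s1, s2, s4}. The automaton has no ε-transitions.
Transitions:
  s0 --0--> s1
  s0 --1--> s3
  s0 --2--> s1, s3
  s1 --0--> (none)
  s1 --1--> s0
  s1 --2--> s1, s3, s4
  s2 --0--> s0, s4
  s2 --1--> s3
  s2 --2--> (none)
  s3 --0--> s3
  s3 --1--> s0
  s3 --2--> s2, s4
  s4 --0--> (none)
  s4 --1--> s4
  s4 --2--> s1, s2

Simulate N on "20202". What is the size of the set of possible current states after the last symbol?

3

Start: {s1}
read 2: {s1, s3, s4}
read 0: {s3}
read 2: {s2, s4}
read 0: {s0, s4}
read 2: {s1, s2, s3}
Final reachable set {s1, s2, s3} has 3 states.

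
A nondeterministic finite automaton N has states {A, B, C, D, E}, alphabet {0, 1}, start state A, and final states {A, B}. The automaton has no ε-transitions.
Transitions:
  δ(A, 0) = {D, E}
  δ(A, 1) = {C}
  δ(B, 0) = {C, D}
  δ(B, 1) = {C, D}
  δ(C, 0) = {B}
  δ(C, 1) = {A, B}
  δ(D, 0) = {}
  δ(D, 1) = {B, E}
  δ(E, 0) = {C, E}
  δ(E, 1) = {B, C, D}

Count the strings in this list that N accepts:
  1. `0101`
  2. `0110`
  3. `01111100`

`0101`: accepted
`0110`: accepted
`01111100`: accepted

3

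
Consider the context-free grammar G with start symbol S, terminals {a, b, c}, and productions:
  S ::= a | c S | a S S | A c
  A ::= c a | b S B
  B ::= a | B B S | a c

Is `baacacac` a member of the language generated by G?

S ⇒ Ac ⇒ bSBc ⇒ baBc ⇒ baBBSc ⇒ baacBSc ⇒ baacacSc ⇒ baacacac

yes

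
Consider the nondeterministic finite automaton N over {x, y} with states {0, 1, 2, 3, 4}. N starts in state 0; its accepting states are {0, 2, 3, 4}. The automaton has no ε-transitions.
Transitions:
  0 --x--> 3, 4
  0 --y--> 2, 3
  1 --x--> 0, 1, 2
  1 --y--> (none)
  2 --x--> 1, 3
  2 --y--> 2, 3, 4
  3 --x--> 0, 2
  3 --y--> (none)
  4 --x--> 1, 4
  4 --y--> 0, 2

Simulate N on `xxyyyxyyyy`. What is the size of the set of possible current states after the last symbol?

4

Start: {0}
read x: {3, 4}
read x: {0, 1, 2, 4}
read y: {0, 2, 3, 4}
read y: {0, 2, 3, 4}
read y: {0, 2, 3, 4}
read x: {0, 1, 2, 3, 4}
read y: {0, 2, 3, 4}
read y: {0, 2, 3, 4}
read y: {0, 2, 3, 4}
read y: {0, 2, 3, 4}
Final reachable set {0, 2, 3, 4} has 4 states.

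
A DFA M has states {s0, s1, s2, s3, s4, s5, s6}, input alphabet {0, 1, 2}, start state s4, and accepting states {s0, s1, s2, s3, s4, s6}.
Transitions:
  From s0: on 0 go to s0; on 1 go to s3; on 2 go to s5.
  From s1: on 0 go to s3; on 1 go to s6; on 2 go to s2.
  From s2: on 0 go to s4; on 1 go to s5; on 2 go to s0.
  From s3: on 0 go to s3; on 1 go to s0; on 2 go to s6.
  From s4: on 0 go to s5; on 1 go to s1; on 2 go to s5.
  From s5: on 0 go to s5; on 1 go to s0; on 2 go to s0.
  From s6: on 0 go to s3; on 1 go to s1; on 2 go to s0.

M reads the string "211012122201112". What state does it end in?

s5

s4 --2--> s5
s5 --1--> s0
s0 --1--> s3
s3 --0--> s3
s3 --1--> s0
s0 --2--> s5
s5 --1--> s0
s0 --2--> s5
s5 --2--> s0
s0 --2--> s5
s5 --0--> s5
s5 --1--> s0
s0 --1--> s3
s3 --1--> s0
s0 --2--> s5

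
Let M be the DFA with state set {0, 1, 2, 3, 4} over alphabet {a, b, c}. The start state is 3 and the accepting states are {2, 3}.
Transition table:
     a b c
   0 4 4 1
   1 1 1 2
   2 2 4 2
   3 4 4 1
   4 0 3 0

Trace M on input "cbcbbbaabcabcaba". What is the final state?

3 --c--> 1
1 --b--> 1
1 --c--> 2
2 --b--> 4
4 --b--> 3
3 --b--> 4
4 --a--> 0
0 --a--> 4
4 --b--> 3
3 --c--> 1
1 --a--> 1
1 --b--> 1
1 --c--> 2
2 --a--> 2
2 --b--> 4
4 --a--> 0

0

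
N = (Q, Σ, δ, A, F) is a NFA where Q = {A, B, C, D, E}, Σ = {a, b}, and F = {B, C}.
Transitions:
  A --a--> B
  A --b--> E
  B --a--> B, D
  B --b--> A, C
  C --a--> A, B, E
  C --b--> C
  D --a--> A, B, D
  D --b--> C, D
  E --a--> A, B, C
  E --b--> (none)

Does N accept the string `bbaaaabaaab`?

rejected

Start: {A}
read b: {E}
read b: {}
The reachable set is empty and stays empty for the remaining 9 symbols.
Reachable ∩ accepting = {} — empty.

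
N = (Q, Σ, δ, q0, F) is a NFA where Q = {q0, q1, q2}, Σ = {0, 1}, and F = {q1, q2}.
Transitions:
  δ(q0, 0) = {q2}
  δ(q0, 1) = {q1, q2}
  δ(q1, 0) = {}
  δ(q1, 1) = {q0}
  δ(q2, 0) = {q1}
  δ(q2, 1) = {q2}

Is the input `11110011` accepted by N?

Start: {q0}
read 1: {q1, q2}
read 1: {q0, q2}
read 1: {q1, q2}
read 1: {q0, q2}
read 0: {q1, q2}
read 0: {q1}
read 1: {q0}
read 1: {q1, q2}
Reachable ∩ accepting = {q1, q2} — nonempty.

accepted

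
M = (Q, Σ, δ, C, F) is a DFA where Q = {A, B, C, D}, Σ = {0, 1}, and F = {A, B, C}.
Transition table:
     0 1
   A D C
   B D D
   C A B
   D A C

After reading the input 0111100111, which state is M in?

C --0--> A
A --1--> C
C --1--> B
B --1--> D
D --1--> C
C --0--> A
A --0--> D
D --1--> C
C --1--> B
B --1--> D

D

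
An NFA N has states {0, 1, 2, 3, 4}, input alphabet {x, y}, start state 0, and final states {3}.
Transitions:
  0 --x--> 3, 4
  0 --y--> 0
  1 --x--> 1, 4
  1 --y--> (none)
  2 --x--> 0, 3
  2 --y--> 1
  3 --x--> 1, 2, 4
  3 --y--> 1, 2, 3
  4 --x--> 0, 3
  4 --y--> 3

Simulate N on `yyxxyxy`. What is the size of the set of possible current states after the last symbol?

Start: {0}
read y: {0}
read y: {0}
read x: {3, 4}
read x: {0, 1, 2, 3, 4}
read y: {0, 1, 2, 3}
read x: {0, 1, 2, 3, 4}
read y: {0, 1, 2, 3}
Final reachable set {0, 1, 2, 3} has 4 states.

4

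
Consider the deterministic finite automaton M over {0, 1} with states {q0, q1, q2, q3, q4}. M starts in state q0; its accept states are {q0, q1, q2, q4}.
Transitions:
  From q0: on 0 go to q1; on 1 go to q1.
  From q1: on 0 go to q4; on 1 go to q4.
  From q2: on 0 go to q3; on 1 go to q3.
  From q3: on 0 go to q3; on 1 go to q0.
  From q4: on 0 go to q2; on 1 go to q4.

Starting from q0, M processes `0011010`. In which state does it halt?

q3

q0 --0--> q1
q1 --0--> q4
q4 --1--> q4
q4 --1--> q4
q4 --0--> q2
q2 --1--> q3
q3 --0--> q3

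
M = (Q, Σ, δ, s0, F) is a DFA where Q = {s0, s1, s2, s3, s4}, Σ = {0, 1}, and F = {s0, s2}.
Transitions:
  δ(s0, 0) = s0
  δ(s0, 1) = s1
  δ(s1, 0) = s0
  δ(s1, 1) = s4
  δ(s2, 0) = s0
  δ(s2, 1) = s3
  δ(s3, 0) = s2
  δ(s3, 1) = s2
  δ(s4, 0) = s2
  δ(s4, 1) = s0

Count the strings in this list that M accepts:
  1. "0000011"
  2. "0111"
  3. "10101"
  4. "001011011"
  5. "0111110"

3

"0000011": rejected
"0111": accepted
"10101": rejected
"001011011": accepted
"0111110": accepted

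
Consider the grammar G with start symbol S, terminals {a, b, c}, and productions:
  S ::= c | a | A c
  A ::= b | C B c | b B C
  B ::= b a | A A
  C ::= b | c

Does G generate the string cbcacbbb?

no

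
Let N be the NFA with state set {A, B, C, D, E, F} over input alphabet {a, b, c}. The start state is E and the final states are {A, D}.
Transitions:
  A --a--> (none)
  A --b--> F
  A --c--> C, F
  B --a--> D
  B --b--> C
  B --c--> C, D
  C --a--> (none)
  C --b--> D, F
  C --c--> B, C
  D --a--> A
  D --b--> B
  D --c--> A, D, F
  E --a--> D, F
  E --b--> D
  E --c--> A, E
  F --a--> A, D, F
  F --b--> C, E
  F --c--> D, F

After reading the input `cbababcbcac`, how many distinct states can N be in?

4

Start: {E}
read c: {A, E}
read b: {D, F}
read a: {A, D, F}
read b: {B, C, E, F}
read a: {A, D, F}
read b: {B, C, E, F}
read c: {A, B, C, D, E, F}
read b: {B, C, D, E, F}
read c: {A, B, C, D, E, F}
read a: {A, D, F}
read c: {A, C, D, F}
Final reachable set {A, C, D, F} has 4 states.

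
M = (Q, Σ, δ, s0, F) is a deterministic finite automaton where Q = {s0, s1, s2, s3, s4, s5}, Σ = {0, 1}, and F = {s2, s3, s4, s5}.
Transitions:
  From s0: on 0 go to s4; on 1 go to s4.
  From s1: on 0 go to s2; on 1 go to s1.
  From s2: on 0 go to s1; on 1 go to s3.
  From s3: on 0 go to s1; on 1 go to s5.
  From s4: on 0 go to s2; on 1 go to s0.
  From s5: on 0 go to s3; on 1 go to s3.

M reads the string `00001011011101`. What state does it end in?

s1

s0 --0--> s4
s4 --0--> s2
s2 --0--> s1
s1 --0--> s2
s2 --1--> s3
s3 --0--> s1
s1 --1--> s1
s1 --1--> s1
s1 --0--> s2
s2 --1--> s3
s3 --1--> s5
s5 --1--> s3
s3 --0--> s1
s1 --1--> s1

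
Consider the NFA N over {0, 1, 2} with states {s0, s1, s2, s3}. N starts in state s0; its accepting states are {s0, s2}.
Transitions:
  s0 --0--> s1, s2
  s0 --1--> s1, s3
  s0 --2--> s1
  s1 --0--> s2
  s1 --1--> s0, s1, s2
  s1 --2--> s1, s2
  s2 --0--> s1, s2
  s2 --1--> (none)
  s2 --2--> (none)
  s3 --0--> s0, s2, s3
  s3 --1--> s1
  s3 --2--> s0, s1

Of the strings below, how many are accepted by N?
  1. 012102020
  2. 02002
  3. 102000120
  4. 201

3

012102020: accepted
02002: accepted
102000120: accepted
201: rejected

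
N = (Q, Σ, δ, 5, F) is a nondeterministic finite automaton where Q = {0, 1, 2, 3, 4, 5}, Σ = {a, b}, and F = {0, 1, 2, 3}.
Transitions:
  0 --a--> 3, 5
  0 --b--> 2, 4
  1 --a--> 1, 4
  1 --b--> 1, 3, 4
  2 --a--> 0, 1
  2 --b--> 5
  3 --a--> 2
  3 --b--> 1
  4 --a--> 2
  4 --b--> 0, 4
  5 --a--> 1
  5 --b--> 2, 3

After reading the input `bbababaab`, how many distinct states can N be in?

6

Start: {5}
read b: {2, 3}
read b: {1, 5}
read a: {1, 4}
read b: {0, 1, 3, 4}
read a: {1, 2, 3, 4, 5}
read b: {0, 1, 2, 3, 4, 5}
read a: {0, 1, 2, 3, 4, 5}
read a: {0, 1, 2, 3, 4, 5}
read b: {0, 1, 2, 3, 4, 5}
Final reachable set {0, 1, 2, 3, 4, 5} has 6 states.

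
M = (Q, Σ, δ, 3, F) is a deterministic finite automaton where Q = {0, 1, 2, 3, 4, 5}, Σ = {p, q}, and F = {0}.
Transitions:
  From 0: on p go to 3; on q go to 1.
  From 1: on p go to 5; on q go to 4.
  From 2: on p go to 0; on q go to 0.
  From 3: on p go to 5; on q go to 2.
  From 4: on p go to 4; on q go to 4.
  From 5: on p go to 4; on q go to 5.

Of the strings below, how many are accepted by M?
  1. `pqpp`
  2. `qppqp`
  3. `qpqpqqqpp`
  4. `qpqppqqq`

`pqpp`: rejected
`qppqp`: accepted
`qpqpqqqpp`: rejected
`qpqppqqq`: rejected

1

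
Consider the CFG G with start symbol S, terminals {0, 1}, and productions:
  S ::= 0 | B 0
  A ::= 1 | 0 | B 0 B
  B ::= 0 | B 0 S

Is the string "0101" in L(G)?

no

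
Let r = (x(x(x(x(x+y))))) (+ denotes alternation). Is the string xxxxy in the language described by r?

Split as x·xxxy: x matches x and (x(x(x(x+y)))) matches xxxy.

yes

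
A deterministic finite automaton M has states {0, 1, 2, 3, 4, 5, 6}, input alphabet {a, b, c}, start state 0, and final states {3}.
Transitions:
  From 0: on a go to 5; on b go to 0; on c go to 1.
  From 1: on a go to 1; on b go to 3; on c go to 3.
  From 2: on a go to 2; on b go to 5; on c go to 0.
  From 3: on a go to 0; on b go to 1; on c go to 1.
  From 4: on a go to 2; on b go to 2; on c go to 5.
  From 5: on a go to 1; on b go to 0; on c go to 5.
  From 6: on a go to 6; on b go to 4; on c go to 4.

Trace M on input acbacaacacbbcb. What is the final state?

0 --a--> 5
5 --c--> 5
5 --b--> 0
0 --a--> 5
5 --c--> 5
5 --a--> 1
1 --a--> 1
1 --c--> 3
3 --a--> 0
0 --c--> 1
1 --b--> 3
3 --b--> 1
1 --c--> 3
3 --b--> 1

1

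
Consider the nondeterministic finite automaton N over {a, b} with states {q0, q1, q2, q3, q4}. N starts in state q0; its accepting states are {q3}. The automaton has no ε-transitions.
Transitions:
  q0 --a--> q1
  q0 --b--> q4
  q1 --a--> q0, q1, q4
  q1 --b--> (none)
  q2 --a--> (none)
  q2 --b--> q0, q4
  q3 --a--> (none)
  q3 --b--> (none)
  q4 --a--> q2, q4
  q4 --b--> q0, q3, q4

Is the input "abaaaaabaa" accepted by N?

rejected

Start: {q0}
read a: {q1}
read b: {}
The reachable set is empty and stays empty for the remaining 8 symbols.
Reachable ∩ accepting = {} — empty.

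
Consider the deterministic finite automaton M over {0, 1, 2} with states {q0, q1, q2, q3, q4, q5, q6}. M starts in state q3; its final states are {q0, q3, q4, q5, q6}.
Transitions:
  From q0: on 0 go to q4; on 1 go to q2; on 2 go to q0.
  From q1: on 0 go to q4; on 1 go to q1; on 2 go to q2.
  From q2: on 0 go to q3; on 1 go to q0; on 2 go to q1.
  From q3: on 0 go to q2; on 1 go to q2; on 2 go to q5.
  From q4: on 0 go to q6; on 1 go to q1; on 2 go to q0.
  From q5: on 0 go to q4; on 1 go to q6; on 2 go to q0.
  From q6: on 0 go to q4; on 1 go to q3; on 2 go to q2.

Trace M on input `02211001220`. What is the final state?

q4

q3 --0--> q2
q2 --2--> q1
q1 --2--> q2
q2 --1--> q0
q0 --1--> q2
q2 --0--> q3
q3 --0--> q2
q2 --1--> q0
q0 --2--> q0
q0 --2--> q0
q0 --0--> q4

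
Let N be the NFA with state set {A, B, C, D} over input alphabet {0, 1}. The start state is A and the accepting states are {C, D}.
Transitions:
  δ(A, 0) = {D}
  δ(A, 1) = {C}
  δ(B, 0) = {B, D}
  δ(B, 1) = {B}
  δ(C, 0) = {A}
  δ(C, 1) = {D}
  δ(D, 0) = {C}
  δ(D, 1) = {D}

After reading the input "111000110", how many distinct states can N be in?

Start: {A}
read 1: {C}
read 1: {D}
read 1: {D}
read 0: {C}
read 0: {A}
read 0: {D}
read 1: {D}
read 1: {D}
read 0: {C}
Final reachable set {C} has 1 state.

1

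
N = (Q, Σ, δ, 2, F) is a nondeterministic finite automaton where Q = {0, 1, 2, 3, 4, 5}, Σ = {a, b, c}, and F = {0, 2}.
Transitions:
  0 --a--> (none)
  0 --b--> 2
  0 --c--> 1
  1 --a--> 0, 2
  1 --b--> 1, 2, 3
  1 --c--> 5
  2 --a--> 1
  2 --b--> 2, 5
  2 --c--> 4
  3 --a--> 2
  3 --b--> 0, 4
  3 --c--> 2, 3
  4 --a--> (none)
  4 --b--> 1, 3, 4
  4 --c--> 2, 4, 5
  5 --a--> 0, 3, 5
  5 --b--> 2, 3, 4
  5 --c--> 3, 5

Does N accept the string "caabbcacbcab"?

Start: {2}
read c: {4}
read a: {}
The reachable set is empty and stays empty for the remaining 10 symbols.
Reachable ∩ accepting = {} — empty.

rejected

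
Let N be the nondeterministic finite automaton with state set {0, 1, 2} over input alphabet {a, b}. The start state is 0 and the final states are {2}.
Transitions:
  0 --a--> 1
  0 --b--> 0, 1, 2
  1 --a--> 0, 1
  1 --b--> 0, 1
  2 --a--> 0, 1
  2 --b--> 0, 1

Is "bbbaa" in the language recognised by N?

rejected

Start: {0}
read b: {0, 1, 2}
read b: {0, 1, 2}
read b: {0, 1, 2}
read a: {0, 1}
read a: {0, 1}
Reachable ∩ accepting = {} — empty.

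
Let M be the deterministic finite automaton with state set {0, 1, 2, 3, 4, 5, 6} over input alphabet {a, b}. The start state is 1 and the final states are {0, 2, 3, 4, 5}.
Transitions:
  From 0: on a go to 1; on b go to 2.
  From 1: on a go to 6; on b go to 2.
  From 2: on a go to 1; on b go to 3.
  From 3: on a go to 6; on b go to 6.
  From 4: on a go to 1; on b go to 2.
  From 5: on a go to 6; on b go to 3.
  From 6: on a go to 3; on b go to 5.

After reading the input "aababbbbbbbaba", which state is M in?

1 --a--> 6
6 --a--> 3
3 --b--> 6
6 --a--> 3
3 --b--> 6
6 --b--> 5
5 --b--> 3
3 --b--> 6
6 --b--> 5
5 --b--> 3
3 --b--> 6
6 --a--> 3
3 --b--> 6
6 --a--> 3

3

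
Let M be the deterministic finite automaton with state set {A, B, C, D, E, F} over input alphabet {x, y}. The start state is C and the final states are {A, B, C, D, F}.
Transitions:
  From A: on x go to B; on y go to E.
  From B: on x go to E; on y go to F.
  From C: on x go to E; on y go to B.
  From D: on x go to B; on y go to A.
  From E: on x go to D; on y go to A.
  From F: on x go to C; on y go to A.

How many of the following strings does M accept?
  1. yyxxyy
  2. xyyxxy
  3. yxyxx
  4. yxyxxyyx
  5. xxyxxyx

3

yyxxyy: rejected
xyyxxy: accepted
yxyxx: rejected
yxyxxyyx: accepted
xxyxxyx: accepted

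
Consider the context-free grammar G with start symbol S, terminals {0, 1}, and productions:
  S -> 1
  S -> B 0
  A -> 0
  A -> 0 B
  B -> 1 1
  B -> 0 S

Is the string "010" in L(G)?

S ⇒ B0 ⇒ 0S0 ⇒ 010

yes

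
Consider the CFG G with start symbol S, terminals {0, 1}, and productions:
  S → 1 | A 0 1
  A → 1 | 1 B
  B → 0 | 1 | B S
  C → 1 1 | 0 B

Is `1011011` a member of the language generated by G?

no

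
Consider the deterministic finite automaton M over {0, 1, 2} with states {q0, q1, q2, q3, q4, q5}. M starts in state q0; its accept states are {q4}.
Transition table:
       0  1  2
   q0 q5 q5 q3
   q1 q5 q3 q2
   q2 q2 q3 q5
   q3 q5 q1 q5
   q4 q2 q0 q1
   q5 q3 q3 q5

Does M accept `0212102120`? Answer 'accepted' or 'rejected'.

q0 --0--> q5
q5 --2--> q5
q5 --1--> q3
q3 --2--> q5
q5 --1--> q3
q3 --0--> q5
q5 --2--> q5
q5 --1--> q3
q3 --2--> q5
q5 --0--> q3
End in state q3, which is not an accepting state.

rejected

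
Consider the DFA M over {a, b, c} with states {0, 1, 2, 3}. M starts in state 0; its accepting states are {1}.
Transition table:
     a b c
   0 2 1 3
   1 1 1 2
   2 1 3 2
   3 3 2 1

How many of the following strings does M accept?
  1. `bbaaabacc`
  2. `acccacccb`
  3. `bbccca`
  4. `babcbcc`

`bbaaabacc`: rejected
`acccacccb`: rejected
`bbccca`: accepted
`babcbcc`: rejected

1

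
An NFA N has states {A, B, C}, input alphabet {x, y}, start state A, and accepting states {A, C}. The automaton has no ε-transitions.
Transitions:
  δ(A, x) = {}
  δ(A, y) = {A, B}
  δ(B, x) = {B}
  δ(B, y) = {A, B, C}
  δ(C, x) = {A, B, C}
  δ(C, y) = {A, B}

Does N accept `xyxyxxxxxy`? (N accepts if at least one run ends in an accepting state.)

Start: {A}
read x: {}
The reachable set is empty and stays empty for the remaining 9 symbols.
Reachable ∩ accepting = {} — empty.

rejected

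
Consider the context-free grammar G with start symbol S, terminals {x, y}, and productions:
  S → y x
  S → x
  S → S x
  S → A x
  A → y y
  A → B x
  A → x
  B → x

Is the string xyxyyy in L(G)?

no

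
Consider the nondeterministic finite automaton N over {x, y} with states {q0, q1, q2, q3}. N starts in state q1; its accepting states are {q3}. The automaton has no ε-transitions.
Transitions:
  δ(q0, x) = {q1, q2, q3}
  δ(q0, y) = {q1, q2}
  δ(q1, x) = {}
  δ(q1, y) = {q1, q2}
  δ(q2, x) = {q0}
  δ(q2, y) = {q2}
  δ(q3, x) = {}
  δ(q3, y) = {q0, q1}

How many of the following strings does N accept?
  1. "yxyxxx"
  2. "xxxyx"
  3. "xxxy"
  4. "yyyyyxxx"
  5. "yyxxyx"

"yxyxxx": rejected
"xxxyx": rejected
"xxxy": rejected
"yyyyyxxx": rejected
"yyxxyx": accepted

1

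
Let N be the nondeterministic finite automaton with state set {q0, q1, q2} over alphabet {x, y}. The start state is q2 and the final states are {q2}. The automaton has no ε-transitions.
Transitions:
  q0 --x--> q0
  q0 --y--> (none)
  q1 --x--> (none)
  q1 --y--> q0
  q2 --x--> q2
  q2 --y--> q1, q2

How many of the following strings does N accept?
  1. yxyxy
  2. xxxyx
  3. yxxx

3

yxyxy: accepted
xxxyx: accepted
yxxx: accepted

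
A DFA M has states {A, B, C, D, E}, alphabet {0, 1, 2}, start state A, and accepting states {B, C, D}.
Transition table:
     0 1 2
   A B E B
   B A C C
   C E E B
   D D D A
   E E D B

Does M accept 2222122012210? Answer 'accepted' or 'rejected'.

rejected

A --2--> B
B --2--> C
C --2--> B
B --2--> C
C --1--> E
E --2--> B
B --2--> C
C --0--> E
E --1--> D
D --2--> A
A --2--> B
B --1--> C
C --0--> E
End in state E, which is not an accepting state.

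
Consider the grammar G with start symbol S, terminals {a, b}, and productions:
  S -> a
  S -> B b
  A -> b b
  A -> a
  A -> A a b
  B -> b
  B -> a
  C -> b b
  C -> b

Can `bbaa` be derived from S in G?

no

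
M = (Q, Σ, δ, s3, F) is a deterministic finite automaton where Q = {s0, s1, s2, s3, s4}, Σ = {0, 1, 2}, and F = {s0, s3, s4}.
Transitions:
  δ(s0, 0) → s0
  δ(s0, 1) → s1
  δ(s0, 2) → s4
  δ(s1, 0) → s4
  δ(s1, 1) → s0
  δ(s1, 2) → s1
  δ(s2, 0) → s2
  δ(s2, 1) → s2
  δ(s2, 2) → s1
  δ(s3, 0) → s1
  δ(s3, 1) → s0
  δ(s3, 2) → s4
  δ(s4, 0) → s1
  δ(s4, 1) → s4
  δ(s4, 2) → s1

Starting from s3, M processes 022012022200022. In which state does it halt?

s3 --0--> s1
s1 --2--> s1
s1 --2--> s1
s1 --0--> s4
s4 --1--> s4
s4 --2--> s1
s1 --0--> s4
s4 --2--> s1
s1 --2--> s1
s1 --2--> s1
s1 --0--> s4
s4 --0--> s1
s1 --0--> s4
s4 --2--> s1
s1 --2--> s1

s1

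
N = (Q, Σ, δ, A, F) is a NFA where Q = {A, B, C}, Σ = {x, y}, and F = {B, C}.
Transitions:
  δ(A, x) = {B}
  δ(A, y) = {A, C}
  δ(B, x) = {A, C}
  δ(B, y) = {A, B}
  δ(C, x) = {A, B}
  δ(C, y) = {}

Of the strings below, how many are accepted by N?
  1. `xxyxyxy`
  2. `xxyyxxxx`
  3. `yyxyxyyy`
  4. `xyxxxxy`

`xxyxyxy`: accepted
`xxyyxxxx`: accepted
`yyxyxyyy`: accepted
`xyxxxxy`: accepted

4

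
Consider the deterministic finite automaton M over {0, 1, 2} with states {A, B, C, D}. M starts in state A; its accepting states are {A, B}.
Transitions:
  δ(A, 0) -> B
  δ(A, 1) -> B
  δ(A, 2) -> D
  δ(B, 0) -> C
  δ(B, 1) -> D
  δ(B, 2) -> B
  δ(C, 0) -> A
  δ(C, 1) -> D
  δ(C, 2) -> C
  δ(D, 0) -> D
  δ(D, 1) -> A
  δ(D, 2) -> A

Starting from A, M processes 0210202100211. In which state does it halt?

D

A --0--> B
B --2--> B
B --1--> D
D --0--> D
D --2--> A
A --0--> B
B --2--> B
B --1--> D
D --0--> D
D --0--> D
D --2--> A
A --1--> B
B --1--> D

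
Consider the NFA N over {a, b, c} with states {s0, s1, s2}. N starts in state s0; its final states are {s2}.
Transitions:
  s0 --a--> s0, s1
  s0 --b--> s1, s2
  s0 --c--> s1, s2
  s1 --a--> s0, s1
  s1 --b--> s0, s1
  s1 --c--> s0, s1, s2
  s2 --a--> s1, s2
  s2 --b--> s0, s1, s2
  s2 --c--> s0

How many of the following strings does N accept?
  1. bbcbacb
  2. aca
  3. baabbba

3

bbcbacb: accepted
aca: accepted
baabbba: accepted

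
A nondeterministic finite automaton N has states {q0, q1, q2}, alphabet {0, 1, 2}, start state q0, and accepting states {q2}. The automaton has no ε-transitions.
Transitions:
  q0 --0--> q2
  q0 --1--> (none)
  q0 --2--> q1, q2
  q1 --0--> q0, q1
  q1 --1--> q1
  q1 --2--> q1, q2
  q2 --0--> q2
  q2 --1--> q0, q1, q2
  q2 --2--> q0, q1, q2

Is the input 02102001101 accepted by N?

Start: {q0}
read 0: {q2}
read 2: {q0, q1, q2}
read 1: {q0, q1, q2}
read 0: {q0, q1, q2}
read 2: {q0, q1, q2}
read 0: {q0, q1, q2}
read 0: {q0, q1, q2}
read 1: {q0, q1, q2}
read 1: {q0, q1, q2}
read 0: {q0, q1, q2}
read 1: {q0, q1, q2}
Reachable ∩ accepting = {q2} — nonempty.

accepted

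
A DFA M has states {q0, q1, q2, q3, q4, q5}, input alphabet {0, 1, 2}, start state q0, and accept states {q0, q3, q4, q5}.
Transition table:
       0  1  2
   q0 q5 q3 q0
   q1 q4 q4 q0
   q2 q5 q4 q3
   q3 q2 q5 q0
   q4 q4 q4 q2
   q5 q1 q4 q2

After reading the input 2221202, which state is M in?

q2

q0 --2--> q0
q0 --2--> q0
q0 --2--> q0
q0 --1--> q3
q3 --2--> q0
q0 --0--> q5
q5 --2--> q2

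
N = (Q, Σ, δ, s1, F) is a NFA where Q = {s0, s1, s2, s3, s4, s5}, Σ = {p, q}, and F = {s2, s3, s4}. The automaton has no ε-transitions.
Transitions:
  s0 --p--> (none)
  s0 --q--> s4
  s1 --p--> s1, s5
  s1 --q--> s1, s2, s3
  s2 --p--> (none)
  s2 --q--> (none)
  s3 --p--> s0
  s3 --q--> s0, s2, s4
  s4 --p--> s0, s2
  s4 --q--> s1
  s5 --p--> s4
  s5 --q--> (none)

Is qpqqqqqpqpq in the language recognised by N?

accepted

Start: {s1}
read q: {s1, s2, s3}
read p: {s0, s1, s5}
read q: {s1, s2, s3, s4}
read q: {s0, s1, s2, s3, s4}
read q: {s0, s1, s2, s3, s4}
read q: {s0, s1, s2, s3, s4}
read q: {s0, s1, s2, s3, s4}
read p: {s0, s1, s2, s5}
read q: {s1, s2, s3, s4}
read p: {s0, s1, s2, s5}
read q: {s1, s2, s3, s4}
Reachable ∩ accepting = {s2, s3, s4} — nonempty.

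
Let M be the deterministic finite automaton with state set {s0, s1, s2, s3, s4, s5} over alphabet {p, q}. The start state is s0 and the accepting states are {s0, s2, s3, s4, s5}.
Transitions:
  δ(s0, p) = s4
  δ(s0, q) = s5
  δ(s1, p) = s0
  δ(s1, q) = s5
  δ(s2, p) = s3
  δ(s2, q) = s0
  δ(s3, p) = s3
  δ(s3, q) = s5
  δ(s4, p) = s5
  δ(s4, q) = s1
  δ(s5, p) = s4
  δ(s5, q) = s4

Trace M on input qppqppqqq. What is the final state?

s4

s0 --q--> s5
s5 --p--> s4
s4 --p--> s5
s5 --q--> s4
s4 --p--> s5
s5 --p--> s4
s4 --q--> s1
s1 --q--> s5
s5 --q--> s4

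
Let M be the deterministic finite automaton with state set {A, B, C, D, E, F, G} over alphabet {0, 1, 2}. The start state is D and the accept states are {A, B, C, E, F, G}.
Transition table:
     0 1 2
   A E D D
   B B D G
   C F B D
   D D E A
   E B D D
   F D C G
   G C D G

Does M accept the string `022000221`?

D --0--> D
D --2--> A
A --2--> D
D --0--> D
D --0--> D
D --0--> D
D --2--> A
A --2--> D
D --1--> E
End in state E, which is an accepting state.

accepted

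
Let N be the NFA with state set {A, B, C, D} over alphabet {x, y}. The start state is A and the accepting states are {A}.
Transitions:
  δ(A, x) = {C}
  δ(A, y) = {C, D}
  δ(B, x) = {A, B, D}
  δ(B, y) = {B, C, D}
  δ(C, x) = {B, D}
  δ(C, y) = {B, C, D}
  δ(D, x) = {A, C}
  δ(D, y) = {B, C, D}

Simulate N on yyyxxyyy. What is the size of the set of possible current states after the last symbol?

Start: {A}
read y: {C, D}
read y: {B, C, D}
read y: {B, C, D}
read x: {A, B, C, D}
read x: {A, B, C, D}
read y: {B, C, D}
read y: {B, C, D}
read y: {B, C, D}
Final reachable set {B, C, D} has 3 states.

3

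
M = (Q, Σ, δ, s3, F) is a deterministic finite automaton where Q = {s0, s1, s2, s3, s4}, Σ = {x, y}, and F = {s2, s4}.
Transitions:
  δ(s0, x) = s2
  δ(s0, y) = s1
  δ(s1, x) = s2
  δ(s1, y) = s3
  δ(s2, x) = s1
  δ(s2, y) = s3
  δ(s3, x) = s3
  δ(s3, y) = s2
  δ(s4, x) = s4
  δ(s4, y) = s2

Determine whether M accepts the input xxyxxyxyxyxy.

accepted

s3 --x--> s3
s3 --x--> s3
s3 --y--> s2
s2 --x--> s1
s1 --x--> s2
s2 --y--> s3
s3 --x--> s3
s3 --y--> s2
s2 --x--> s1
s1 --y--> s3
s3 --x--> s3
s3 --y--> s2
End in state s2, which is an accepting state.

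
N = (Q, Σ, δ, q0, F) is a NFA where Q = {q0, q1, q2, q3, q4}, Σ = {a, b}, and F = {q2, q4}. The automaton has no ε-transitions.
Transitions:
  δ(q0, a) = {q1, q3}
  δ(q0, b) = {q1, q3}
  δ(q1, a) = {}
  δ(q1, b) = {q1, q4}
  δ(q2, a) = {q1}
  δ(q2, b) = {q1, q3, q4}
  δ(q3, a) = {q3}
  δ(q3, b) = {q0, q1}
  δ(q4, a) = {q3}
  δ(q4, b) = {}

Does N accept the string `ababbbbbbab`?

rejected

Start: {q0}
read a: {q1, q3}
read b: {q0, q1, q4}
read a: {q1, q3}
read b: {q0, q1, q4}
read b: {q1, q3, q4}
read b: {q0, q1, q4}
read b: {q1, q3, q4}
read b: {q0, q1, q4}
read b: {q1, q3, q4}
read a: {q3}
read b: {q0, q1}
Reachable ∩ accepting = {} — empty.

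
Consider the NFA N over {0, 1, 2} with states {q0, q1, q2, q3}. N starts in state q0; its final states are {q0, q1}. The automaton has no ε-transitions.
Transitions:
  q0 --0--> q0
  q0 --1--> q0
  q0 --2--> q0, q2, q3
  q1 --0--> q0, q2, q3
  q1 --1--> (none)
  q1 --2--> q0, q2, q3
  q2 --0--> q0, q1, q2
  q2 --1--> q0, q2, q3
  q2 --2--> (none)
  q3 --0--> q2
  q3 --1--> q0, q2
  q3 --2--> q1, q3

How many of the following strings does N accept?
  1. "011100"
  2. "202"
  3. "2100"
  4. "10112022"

"011100": accepted
"202": accepted
"2100": accepted
"10112022": accepted

4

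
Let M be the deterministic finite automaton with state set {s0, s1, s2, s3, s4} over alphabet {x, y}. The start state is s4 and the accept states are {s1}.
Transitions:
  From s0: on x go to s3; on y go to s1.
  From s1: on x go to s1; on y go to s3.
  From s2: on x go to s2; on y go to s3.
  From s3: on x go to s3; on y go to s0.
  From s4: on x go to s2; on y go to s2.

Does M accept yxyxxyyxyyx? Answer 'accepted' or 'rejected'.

rejected

s4 --y--> s2
s2 --x--> s2
s2 --y--> s3
s3 --x--> s3
s3 --x--> s3
s3 --y--> s0
s0 --y--> s1
s1 --x--> s1
s1 --y--> s3
s3 --y--> s0
s0 --x--> s3
End in state s3, which is not an accepting state.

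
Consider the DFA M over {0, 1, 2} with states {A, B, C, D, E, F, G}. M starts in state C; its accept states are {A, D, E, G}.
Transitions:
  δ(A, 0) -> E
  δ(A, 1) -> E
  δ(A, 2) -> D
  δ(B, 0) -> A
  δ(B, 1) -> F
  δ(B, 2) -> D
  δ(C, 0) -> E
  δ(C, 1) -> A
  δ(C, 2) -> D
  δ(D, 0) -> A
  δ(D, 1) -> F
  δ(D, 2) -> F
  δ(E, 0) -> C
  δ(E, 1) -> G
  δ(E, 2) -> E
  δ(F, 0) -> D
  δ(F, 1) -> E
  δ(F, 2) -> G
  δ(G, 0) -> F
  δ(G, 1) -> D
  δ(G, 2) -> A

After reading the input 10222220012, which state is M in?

A

C --1--> A
A --0--> E
E --2--> E
E --2--> E
E --2--> E
E --2--> E
E --2--> E
E --0--> C
C --0--> E
E --1--> G
G --2--> A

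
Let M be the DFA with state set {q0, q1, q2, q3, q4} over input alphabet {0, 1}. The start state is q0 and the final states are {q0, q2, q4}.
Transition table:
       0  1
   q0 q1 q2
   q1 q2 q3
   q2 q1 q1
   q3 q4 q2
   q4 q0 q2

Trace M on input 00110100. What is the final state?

q2

q0 --0--> q1
q1 --0--> q2
q2 --1--> q1
q1 --1--> q3
q3 --0--> q4
q4 --1--> q2
q2 --0--> q1
q1 --0--> q2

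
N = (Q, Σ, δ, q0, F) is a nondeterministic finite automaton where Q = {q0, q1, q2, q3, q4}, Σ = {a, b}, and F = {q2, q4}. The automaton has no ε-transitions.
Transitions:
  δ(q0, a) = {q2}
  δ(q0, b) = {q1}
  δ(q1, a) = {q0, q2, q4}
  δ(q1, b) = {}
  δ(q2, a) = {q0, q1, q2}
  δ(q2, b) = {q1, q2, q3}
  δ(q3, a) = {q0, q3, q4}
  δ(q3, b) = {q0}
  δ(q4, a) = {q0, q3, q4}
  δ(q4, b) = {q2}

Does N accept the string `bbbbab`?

Start: {q0}
read b: {q1}
read b: {}
The reachable set is empty and stays empty for the remaining 4 symbols.
Reachable ∩ accepting = {} — empty.

rejected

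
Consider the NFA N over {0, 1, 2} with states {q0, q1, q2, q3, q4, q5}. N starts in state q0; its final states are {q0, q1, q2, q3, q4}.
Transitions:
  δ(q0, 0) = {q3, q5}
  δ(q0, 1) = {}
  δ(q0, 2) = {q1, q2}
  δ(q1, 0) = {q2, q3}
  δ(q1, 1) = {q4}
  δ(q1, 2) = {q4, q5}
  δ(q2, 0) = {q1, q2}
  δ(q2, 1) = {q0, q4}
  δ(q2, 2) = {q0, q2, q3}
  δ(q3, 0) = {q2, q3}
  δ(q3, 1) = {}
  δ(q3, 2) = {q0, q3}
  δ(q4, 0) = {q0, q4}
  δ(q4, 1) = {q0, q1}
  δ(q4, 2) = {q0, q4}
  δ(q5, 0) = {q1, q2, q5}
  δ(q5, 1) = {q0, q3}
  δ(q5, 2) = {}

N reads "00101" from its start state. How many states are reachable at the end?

4

Start: {q0}
read 0: {q3, q5}
read 0: {q1, q2, q3, q5}
read 1: {q0, q3, q4}
read 0: {q0, q2, q3, q4, q5}
read 1: {q0, q1, q3, q4}
Final reachable set {q0, q1, q3, q4} has 4 states.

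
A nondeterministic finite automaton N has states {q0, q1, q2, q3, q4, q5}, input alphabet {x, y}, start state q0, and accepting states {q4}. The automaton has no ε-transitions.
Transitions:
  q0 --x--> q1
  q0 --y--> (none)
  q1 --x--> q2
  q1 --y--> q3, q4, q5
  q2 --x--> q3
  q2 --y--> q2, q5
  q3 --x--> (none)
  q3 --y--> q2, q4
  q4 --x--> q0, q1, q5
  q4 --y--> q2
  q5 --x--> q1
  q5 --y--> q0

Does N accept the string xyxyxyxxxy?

Start: {q0}
read x: {q1}
read y: {q3, q4, q5}
read x: {q0, q1, q5}
read y: {q0, q3, q4, q5}
read x: {q0, q1, q5}
read y: {q0, q3, q4, q5}
read x: {q0, q1, q5}
read x: {q1, q2}
read x: {q2, q3}
read y: {q2, q4, q5}
Reachable ∩ accepting = {q4} — nonempty.

accepted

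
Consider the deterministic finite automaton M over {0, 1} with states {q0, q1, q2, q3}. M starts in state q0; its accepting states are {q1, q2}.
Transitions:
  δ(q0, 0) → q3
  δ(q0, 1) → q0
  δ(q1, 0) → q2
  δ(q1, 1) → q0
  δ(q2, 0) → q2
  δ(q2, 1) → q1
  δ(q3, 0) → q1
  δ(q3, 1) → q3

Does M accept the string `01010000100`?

q0 --0--> q3
q3 --1--> q3
q3 --0--> q1
q1 --1--> q0
q0 --0--> q3
q3 --0--> q1
q1 --0--> q2
q2 --0--> q2
q2 --1--> q1
q1 --0--> q2
q2 --0--> q2
End in state q2, which is an accepting state.

accepted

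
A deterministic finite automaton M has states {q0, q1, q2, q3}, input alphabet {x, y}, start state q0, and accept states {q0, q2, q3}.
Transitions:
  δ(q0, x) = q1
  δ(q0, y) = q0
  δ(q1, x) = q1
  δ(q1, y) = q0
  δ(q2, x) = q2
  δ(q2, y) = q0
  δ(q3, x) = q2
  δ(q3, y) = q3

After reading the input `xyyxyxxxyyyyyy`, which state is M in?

q0

q0 --x--> q1
q1 --y--> q0
q0 --y--> q0
q0 --x--> q1
q1 --y--> q0
q0 --x--> q1
q1 --x--> q1
q1 --x--> q1
q1 --y--> q0
q0 --y--> q0
q0 --y--> q0
q0 --y--> q0
q0 --y--> q0
q0 --y--> q0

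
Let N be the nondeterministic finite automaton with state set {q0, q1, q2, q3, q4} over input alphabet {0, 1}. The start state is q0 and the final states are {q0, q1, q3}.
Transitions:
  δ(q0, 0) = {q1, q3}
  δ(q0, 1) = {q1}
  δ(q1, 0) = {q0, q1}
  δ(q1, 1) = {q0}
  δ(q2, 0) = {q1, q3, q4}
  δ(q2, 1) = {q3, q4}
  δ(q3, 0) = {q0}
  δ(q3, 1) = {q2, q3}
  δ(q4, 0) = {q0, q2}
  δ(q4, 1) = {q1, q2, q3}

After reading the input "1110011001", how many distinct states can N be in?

Start: {q0}
read 1: {q1}
read 1: {q0}
read 1: {q1}
read 0: {q0, q1}
read 0: {q0, q1, q3}
read 1: {q0, q1, q2, q3}
read 1: {q0, q1, q2, q3, q4}
read 0: {q0, q1, q2, q3, q4}
read 0: {q0, q1, q2, q3, q4}
read 1: {q0, q1, q2, q3, q4}
Final reachable set {q0, q1, q2, q3, q4} has 5 states.

5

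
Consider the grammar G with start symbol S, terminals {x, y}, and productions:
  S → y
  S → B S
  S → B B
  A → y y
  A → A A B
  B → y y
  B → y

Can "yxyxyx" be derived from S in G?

no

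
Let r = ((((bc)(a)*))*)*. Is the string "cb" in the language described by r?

cb cannot be split into zero or more pieces each matching (((bc)(a)*))*.

no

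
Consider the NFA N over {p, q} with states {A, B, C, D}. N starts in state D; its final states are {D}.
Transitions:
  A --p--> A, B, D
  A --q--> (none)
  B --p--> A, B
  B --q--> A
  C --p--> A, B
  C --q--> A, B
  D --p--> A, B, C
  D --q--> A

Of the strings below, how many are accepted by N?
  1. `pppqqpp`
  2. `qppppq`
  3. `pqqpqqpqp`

`pppqqpp`: accepted
`qppppq`: rejected
`pqqpqqpqp`: rejected

1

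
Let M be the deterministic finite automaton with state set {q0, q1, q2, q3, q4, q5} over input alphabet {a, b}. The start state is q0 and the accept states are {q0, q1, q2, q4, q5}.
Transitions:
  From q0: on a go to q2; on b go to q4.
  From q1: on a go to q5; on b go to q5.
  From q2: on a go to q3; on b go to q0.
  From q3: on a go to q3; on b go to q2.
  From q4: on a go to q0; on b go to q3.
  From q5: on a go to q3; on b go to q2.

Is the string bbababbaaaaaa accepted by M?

q0 --b--> q4
q4 --b--> q3
q3 --a--> q3
q3 --b--> q2
q2 --a--> q3
q3 --b--> q2
q2 --b--> q0
q0 --a--> q2
q2 --a--> q3
q3 --a--> q3
q3 --a--> q3
q3 --a--> q3
q3 --a--> q3
End in state q3, which is not an accepting state.

rejected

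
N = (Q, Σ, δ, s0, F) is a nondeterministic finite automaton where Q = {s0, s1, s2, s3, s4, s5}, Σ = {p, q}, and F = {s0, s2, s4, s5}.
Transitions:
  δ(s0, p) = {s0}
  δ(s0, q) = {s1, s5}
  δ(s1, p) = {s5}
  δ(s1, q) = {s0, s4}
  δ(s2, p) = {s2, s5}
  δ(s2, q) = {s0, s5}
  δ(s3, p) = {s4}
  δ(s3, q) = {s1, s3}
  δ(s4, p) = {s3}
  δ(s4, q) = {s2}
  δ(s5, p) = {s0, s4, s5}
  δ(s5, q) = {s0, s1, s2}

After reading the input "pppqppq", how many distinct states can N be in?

5

Start: {s0}
read p: {s0}
read p: {s0}
read p: {s0}
read q: {s1, s5}
read p: {s0, s4, s5}
read p: {s0, s3, s4, s5}
read q: {s0, s1, s2, s3, s5}
Final reachable set {s0, s1, s2, s3, s5} has 5 states.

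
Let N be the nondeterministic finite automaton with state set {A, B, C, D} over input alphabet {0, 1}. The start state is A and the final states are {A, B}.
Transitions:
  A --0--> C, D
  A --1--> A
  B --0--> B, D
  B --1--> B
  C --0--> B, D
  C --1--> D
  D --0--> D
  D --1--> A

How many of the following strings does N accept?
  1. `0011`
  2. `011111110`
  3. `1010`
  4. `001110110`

2

`0011`: accepted
`011111110`: rejected
`1010`: rejected
`001110110`: accepted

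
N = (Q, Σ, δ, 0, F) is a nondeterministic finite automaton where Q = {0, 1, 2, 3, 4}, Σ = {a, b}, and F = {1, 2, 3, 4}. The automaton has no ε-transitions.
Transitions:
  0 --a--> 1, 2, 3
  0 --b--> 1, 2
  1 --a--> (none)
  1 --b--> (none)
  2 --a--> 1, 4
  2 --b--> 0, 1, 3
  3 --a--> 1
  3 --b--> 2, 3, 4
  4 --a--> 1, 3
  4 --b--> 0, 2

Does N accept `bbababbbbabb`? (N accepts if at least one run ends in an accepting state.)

accepted

Start: {0}
read b: {1, 2}
read b: {0, 1, 3}
read a: {1, 2, 3}
read b: {0, 1, 2, 3, 4}
read a: {1, 2, 3, 4}
read b: {0, 1, 2, 3, 4}
read b: {0, 1, 2, 3, 4}
read b: {0, 1, 2, 3, 4}
read b: {0, 1, 2, 3, 4}
read a: {1, 2, 3, 4}
read b: {0, 1, 2, 3, 4}
read b: {0, 1, 2, 3, 4}
Reachable ∩ accepting = {1, 2, 3, 4} — nonempty.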